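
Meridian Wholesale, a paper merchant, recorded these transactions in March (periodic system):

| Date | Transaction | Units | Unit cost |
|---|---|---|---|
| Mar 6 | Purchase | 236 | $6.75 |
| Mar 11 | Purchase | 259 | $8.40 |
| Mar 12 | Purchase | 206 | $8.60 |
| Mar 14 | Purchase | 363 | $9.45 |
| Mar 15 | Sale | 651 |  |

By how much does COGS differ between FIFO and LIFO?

FIFO COGS: 236 @ $6.75 + 259 @ $8.40 + 156 @ $8.60 = $5,110.20
LIFO COGS: 363 @ $9.45 + 206 @ $8.60 + 82 @ $8.40 = $5,890.75
Difference = |$5,110.20 − $5,890.75| = $780.55

$780.55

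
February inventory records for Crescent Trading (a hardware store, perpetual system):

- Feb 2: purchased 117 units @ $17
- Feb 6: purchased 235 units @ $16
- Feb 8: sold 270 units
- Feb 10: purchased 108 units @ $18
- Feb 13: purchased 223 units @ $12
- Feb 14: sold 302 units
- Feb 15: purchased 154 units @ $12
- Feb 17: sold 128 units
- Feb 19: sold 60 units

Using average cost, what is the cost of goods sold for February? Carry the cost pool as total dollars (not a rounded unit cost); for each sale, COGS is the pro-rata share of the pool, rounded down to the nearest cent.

After Feb 2: 117 on hand, pool $1,989.00 (≈ $17.0000 each)
After Feb 6: 352 on hand, pool $5,749.00 (≈ $16.3324 each)
Feb 8, sell 270: 270/352 × $5,749.00 → $4,409.74
After Feb 10: 190 on hand, pool $3,283.26 (≈ $17.2803 each)
After Feb 13: 413 on hand, pool $5,959.26 (≈ $14.4292 each)
Feb 14, sell 302: 302/413 × $5,959.26 → $4,357.61
After Feb 15: 265 on hand, pool $3,449.65 (≈ $13.0175 each)
Feb 17, sell 128: 128/265 × $3,449.65 → $1,666.24
Feb 19, sell 60: 60/137 × $1,783.41 → $781.05
Total COGS = $4,409.74 + $4,357.61 + $1,666.24 + $781.05 = $11,214.64
Ending inventory (cost pool remaining) = $1,002.36

COGS = $11,214.64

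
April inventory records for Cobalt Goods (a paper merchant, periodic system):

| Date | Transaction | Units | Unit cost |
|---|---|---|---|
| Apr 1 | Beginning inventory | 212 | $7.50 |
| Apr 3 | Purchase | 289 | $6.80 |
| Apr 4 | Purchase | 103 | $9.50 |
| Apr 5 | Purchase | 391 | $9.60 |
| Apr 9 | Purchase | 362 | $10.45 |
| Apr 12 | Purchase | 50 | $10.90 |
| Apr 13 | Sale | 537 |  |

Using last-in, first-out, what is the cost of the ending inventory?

Apr 13, 537 sold [LIFO — newest first]: 50 @ $10.90 + 362 @ $10.45 + 125 @ $9.60 = $5,527.90
Ending inventory: 212 @ $7.50 + 289 @ $6.80 + 103 @ $9.50 + 266 @ $9.60 = $7,087.30

Ending inventory = $7,087.30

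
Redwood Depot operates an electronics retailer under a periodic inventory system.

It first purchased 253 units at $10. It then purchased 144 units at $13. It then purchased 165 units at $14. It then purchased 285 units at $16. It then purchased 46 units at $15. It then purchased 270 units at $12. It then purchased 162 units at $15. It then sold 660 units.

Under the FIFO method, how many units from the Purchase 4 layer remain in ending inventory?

187

Sale 1 (660) [FIFO — oldest first]: 253 @ $10 + 144 @ $13 + 165 @ $14 + 98 @ $16 = $8,280
Ending inventory: 187 @ $16 + 46 @ $15 + 270 @ $12 + 162 @ $15 = $9,352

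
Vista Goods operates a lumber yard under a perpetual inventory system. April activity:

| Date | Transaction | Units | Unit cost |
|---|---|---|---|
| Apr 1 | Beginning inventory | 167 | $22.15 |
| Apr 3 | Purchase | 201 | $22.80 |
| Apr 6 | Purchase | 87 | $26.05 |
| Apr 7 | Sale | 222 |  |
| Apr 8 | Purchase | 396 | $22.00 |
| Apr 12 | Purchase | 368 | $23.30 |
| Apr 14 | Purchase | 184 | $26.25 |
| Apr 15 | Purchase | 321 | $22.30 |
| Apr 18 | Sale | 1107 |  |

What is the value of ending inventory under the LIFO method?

Ending inventory = $8,767.85

Apr 7, 222 sold [LIFO — newest first]: 87 @ $26.05 + 135 @ $22.80 = $5,344.35
Apr 18, 1107 sold [LIFO — newest first]: 321 @ $22.30 + 184 @ $26.25 + 368 @ $23.30 + 234 @ $22.00 = $25,710.70
Total COGS = $5,344.35 + $25,710.70 = $31,055.05
Ending inventory: 167 @ $22.15 + 66 @ $22.80 + 162 @ $22.00 = $8,767.85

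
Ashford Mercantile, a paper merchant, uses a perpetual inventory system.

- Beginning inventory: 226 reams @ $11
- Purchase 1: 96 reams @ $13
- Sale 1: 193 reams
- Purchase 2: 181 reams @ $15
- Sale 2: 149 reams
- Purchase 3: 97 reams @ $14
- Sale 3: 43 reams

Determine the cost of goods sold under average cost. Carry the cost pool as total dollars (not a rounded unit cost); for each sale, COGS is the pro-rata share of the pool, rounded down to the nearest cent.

COGS = $4,852.85

After Beginning: 226 on hand, pool $2,486.00 (≈ $11.0000 each)
After Purchase 1: 322 on hand, pool $3,734.00 (≈ $11.5963 each)
Sale 1, sell 193: 193/322 × $3,734.00 → $2,238.08
After Purchase 2: 310 on hand, pool $4,210.92 (≈ $13.5836 each)
Sale 2, sell 149: 149/310 × $4,210.92 → $2,023.95
After Purchase 3: 258 on hand, pool $3,544.97 (≈ $13.7402 each)
Sale 3, sell 43: 43/258 × $3,544.97 → $590.82
Total COGS = $2,238.08 + $2,023.95 + $590.82 = $4,852.85
Ending inventory (cost pool remaining) = $2,954.15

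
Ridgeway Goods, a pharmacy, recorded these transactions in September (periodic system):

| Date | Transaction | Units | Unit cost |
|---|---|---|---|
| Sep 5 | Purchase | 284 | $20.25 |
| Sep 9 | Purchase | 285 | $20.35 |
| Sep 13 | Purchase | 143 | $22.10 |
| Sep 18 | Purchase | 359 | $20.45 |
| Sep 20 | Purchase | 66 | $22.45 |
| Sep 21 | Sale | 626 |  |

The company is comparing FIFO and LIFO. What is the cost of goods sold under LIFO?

COGS = $13,163.85

FIFO COGS: 284 @ $20.25 + 285 @ $20.35 + 57 @ $22.10 = $12,810.45
LIFO COGS: 66 @ $22.45 + 359 @ $20.45 + 143 @ $22.10 + 58 @ $20.35 = $13,163.85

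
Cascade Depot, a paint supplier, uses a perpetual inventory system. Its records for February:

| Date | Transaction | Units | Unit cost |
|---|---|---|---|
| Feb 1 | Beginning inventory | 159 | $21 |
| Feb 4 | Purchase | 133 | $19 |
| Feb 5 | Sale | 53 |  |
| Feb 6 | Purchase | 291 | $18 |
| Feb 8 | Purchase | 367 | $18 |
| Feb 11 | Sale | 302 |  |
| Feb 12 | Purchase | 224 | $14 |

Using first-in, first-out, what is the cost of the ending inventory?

Ending inventory = $13,846

Feb 5, 53 sold [FIFO — oldest first]: 53 @ $21 = $1,113
Feb 11, 302 sold [FIFO — oldest first]: 106 @ $21 + 133 @ $19 + 63 @ $18 = $5,887
Total COGS = $1,113 + $5,887 = $7,000
Ending inventory: 228 @ $18 + 367 @ $18 + 224 @ $14 = $13,846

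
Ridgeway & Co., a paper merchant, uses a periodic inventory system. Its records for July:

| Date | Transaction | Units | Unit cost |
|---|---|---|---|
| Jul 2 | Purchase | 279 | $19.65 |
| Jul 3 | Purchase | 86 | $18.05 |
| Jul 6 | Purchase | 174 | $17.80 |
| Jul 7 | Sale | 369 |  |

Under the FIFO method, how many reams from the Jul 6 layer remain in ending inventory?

170

Jul 7, 369 sold [FIFO — oldest first]: 279 @ $19.65 + 86 @ $18.05 + 4 @ $17.80 = $7,105.85
Ending inventory: 170 @ $17.80 = $3,026.00
Check: goods available $10,131.85 = COGS $7,105.85 + ending $3,026.00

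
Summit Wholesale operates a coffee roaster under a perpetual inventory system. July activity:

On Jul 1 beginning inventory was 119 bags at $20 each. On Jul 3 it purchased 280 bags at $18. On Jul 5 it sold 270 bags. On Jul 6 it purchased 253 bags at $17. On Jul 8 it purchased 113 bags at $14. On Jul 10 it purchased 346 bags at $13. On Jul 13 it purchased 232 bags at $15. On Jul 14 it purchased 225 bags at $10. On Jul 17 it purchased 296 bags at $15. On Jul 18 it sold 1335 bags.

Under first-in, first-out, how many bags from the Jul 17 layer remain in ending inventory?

259

Jul 5, 270 sold [FIFO — oldest first]: 119 @ $20 + 151 @ $18 = $5,098
Jul 18, 1335 sold [FIFO — oldest first]: 129 @ $18 + 253 @ $17 + 113 @ $14 + 346 @ $13 + 232 @ $15 + 225 @ $10 + 37 @ $15 = $18,988
Total COGS = $5,098 + $18,988 = $24,086
Ending inventory: 259 @ $15 = $3,885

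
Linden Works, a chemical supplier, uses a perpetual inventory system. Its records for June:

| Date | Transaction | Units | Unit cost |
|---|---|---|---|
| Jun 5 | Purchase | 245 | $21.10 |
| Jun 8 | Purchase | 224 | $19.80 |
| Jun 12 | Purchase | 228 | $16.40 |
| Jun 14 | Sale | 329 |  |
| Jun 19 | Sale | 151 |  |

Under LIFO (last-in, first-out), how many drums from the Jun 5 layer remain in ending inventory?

217

Jun 14, 329 sold [LIFO — newest first]: 228 @ $16.40 + 101 @ $19.80 = $5,739.00
Jun 19, 151 sold [LIFO — newest first]: 123 @ $19.80 + 28 @ $21.10 = $3,026.20
Total COGS = $5,739.00 + $3,026.20 = $8,765.20
Ending inventory: 217 @ $21.10 = $4,578.70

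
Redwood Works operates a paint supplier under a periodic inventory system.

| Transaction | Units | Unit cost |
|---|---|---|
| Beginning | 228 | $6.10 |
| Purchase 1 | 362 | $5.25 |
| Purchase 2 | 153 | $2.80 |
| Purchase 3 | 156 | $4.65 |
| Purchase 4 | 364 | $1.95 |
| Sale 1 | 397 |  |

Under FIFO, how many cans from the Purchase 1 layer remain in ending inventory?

Sale 1 (397) [FIFO — oldest first]: 228 @ $6.10 + 169 @ $5.25 = $2,278.05
Ending inventory: 193 @ $5.25 + 153 @ $2.80 + 156 @ $4.65 + 364 @ $1.95 = $2,876.85

193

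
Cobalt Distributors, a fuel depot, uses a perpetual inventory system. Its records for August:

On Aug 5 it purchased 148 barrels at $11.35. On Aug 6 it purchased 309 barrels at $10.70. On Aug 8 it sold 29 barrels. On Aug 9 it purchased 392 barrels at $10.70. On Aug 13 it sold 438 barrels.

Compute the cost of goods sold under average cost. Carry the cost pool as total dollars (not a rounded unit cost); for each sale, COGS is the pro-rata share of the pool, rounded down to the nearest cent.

COGS = $5,051.12

After Aug 5: 148 on hand, pool $1,679.80 (≈ $11.3500 each)
After Aug 6: 457 on hand, pool $4,986.10 (≈ $10.9105 each)
Aug 8, sell 29: 29/457 × $4,986.10 → $316.40
After Aug 9: 820 on hand, pool $8,864.10 (≈ $10.8099 each)
Aug 13, sell 438: 438/820 × $8,864.10 → $4,734.72
Total COGS = $316.40 + $4,734.72 = $5,051.12
Ending inventory (cost pool remaining) = $4,129.38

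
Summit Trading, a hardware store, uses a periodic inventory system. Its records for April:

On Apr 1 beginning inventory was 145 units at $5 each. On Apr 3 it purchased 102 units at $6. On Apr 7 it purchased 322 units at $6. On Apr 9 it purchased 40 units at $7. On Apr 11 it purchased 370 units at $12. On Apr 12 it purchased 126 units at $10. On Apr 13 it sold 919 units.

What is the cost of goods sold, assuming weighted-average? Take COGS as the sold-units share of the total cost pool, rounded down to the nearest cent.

Apr 13, sell 919: 919/1105 × $9,249.00 → $7,692.15
Ending inventory (cost pool remaining) = $1,556.85

COGS = $7,692.15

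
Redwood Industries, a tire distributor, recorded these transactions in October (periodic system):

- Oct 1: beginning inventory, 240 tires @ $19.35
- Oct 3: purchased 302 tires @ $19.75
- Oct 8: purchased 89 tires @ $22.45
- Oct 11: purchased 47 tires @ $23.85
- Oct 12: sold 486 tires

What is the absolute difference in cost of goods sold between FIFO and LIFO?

FIFO COGS: 240 @ $19.35 + 246 @ $19.75 = $9,502.50
LIFO COGS: 47 @ $23.85 + 89 @ $22.45 + 302 @ $19.75 + 48 @ $19.35 = $10,012.30
Difference = |$9,502.50 − $10,012.30| = $509.80

$509.80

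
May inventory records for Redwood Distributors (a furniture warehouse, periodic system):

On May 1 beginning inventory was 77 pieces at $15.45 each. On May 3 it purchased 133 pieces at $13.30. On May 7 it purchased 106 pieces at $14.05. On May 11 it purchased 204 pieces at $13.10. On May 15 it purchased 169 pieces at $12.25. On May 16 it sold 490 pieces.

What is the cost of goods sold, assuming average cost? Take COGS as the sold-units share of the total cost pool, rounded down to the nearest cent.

COGS = $6,536.05

May 16, sell 490: 490/689 × $9,190.50 → $6,536.05
Ending inventory (cost pool remaining) = $2,654.45
Check: goods available $9,190.50 = COGS $6,536.05 + ending $2,654.45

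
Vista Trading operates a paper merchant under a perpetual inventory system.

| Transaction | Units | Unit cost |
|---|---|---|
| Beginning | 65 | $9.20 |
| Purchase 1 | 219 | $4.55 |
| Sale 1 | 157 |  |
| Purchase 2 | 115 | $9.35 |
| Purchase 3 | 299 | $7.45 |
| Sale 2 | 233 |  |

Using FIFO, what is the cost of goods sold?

Sale 1 (157) [FIFO — oldest first]: 65 @ $9.20 + 92 @ $4.55 = $1,016.60
Sale 2 (233) [FIFO — oldest first]: 127 @ $4.55 + 106 @ $9.35 = $1,568.95
Total COGS = $1,016.60 + $1,568.95 = $2,585.55
Ending inventory: 9 @ $9.35 + 299 @ $7.45 = $2,311.70
Check: goods available $4,897.25 = COGS $2,585.55 + ending $2,311.70

COGS = $2,585.55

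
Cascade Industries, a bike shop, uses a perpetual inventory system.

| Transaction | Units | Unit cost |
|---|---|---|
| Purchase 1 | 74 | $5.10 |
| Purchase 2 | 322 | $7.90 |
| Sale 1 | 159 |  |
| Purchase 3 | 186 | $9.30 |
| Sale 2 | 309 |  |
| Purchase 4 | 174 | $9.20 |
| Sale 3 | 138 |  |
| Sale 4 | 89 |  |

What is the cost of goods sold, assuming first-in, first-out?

COGS = $5,690.60

Sale 1 (159) [FIFO — oldest first]: 74 @ $5.10 + 85 @ $7.90 = $1,048.90
Sale 2 (309) [FIFO — oldest first]: 237 @ $7.90 + 72 @ $9.30 = $2,541.90
Sale 3 (138) [FIFO — oldest first]: 114 @ $9.30 + 24 @ $9.20 = $1,281.00
Sale 4 (89) [FIFO — oldest first]: 89 @ $9.20 = $818.80
Total COGS = $1,048.90 + $2,541.90 + $1,281.00 + $818.80 = $5,690.60
Ending inventory: 61 @ $9.20 = $561.20
Check: goods available $6,251.80 = COGS $5,690.60 + ending $561.20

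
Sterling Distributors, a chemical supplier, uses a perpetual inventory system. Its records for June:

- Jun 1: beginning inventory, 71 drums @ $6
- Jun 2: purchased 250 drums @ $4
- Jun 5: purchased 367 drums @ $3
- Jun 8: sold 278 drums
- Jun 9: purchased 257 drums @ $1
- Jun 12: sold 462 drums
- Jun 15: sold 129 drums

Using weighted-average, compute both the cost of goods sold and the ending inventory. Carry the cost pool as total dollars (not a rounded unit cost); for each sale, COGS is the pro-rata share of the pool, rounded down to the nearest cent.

COGS = $2,583.12; ending inventory = $200.88

After Jun 1: 71 on hand, pool $426.00 (≈ $6.0000 each)
After Jun 2: 321 on hand, pool $1,426.00 (≈ $4.4424 each)
After Jun 5: 688 on hand, pool $2,527.00 (≈ $3.6730 each)
Jun 8, sell 278: 278/688 × $2,527.00 → $1,021.08
After Jun 9: 667 on hand, pool $1,762.92 (≈ $2.6431 each)
Jun 12, sell 462: 462/667 × $1,762.92 → $1,221.09
Jun 15, sell 129: 129/205 × $541.83 → $340.95
Total COGS = $1,021.08 + $1,221.09 + $340.95 = $2,583.12
Ending inventory (cost pool remaining) = $200.88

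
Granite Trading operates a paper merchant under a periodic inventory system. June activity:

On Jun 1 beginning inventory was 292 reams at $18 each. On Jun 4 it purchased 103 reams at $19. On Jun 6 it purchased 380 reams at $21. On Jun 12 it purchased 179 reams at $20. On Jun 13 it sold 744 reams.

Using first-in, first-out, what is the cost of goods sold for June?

COGS = $14,542

Jun 13, 744 sold [FIFO — oldest first]: 292 @ $18 + 103 @ $19 + 349 @ $21 = $14,542
Ending inventory: 31 @ $21 + 179 @ $20 = $4,231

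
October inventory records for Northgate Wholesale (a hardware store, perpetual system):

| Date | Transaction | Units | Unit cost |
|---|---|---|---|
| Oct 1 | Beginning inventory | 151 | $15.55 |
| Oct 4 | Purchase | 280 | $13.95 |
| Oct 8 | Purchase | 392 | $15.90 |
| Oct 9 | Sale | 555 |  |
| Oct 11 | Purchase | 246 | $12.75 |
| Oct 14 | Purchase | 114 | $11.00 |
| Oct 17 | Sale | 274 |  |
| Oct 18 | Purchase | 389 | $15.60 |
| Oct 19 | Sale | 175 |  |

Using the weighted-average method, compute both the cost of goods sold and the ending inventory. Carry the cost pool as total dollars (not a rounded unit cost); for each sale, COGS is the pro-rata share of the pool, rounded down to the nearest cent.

After Oct 1: 151 on hand, pool $2,348.05 (≈ $15.5500 each)
After Oct 4: 431 on hand, pool $6,254.05 (≈ $14.5106 each)
After Oct 8: 823 on hand, pool $12,486.85 (≈ $15.1724 each)
Oct 9, sell 555: 555/823 × $12,486.85 → $8,420.65
After Oct 11: 514 on hand, pool $7,202.70 (≈ $14.0130 each)
After Oct 14: 628 on hand, pool $8,456.70 (≈ $13.4661 each)
Oct 17, sell 274: 274/628 × $8,456.70 → $3,689.70
After Oct 18: 743 on hand, pool $10,835.40 (≈ $14.5833 each)
Oct 19, sell 175: 175/743 × $10,835.40 → $2,552.07
Total COGS = $8,420.65 + $3,689.70 + $2,552.07 = $14,662.42
Ending inventory (cost pool remaining) = $8,283.33
Check: goods available $22,945.75 = COGS $14,662.42 + ending $8,283.33

COGS = $14,662.42; ending inventory = $8,283.33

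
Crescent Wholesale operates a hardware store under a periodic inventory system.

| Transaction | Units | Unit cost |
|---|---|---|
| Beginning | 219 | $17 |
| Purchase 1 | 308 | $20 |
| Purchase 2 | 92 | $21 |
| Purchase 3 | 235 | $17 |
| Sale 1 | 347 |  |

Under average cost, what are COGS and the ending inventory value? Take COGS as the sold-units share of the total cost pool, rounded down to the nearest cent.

Sale 1, sell 347: 347/854 × $15,810.00 → $6,423.96
Ending inventory (cost pool remaining) = $9,386.04

COGS = $6,423.96; ending inventory = $9,386.04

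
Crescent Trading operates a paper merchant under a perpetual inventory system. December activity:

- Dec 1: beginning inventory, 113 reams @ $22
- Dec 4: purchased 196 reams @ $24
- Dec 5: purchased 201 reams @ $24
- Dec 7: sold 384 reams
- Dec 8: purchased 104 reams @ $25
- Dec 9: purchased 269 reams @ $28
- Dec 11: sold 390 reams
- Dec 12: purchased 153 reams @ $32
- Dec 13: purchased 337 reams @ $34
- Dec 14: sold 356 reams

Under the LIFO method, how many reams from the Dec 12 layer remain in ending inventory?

Dec 7, 384 sold [LIFO — newest first]: 201 @ $24 + 183 @ $24 = $9,216
Dec 11, 390 sold [LIFO — newest first]: 269 @ $28 + 104 @ $25 + 13 @ $24 + 4 @ $22 = $10,532
Dec 14, 356 sold [LIFO — newest first]: 337 @ $34 + 19 @ $32 = $12,066
Total COGS = $9,216 + $10,532 + $12,066 = $31,814
Ending inventory: 109 @ $22 + 134 @ $32 = $6,686

134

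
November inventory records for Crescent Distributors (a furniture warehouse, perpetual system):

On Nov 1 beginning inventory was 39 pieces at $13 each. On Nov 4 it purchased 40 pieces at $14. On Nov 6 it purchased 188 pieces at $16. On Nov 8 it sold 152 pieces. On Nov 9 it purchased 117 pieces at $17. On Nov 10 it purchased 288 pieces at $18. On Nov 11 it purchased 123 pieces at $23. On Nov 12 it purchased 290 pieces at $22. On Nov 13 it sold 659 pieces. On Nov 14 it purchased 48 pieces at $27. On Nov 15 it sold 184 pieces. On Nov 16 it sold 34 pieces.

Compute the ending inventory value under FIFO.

Nov 8, 152 sold [FIFO — oldest first]: 39 @ $13 + 40 @ $14 + 73 @ $16 = $2,235
Nov 13, 659 sold [FIFO — oldest first]: 115 @ $16 + 117 @ $17 + 288 @ $18 + 123 @ $23 + 16 @ $22 = $12,194
Nov 15, 184 sold [FIFO — oldest first]: 184 @ $22 = $4,048
Nov 16, 34 sold [FIFO — oldest first]: 34 @ $22 = $748
Total COGS = $2,235 + $12,194 + $4,048 + $748 = $19,225
Ending inventory: 56 @ $22 + 48 @ $27 = $2,528
Check: goods available $21,753 = COGS $19,225 + ending $2,528

Ending inventory = $2,528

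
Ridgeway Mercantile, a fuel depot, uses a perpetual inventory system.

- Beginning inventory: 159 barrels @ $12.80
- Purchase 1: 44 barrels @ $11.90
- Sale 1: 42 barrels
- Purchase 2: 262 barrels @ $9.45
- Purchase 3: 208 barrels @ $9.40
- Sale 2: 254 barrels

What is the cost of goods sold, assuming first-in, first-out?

COGS = $3,437.65

Sale 1 (42) [FIFO — oldest first]: 42 @ $12.80 = $537.60
Sale 2 (254) [FIFO — oldest first]: 117 @ $12.80 + 44 @ $11.90 + 93 @ $9.45 = $2,900.05
Total COGS = $537.60 + $2,900.05 = $3,437.65
Ending inventory: 169 @ $9.45 + 208 @ $9.40 = $3,552.25
Check: goods available $6,989.90 = COGS $3,437.65 + ending $3,552.25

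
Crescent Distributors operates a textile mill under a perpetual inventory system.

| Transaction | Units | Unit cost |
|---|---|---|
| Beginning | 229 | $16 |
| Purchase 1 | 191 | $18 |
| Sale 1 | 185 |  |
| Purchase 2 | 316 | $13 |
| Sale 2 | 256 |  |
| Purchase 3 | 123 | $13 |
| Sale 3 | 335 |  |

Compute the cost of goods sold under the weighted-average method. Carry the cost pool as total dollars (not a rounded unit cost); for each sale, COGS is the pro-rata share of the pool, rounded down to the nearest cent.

After Beginning: 229 on hand, pool $3,664.00 (≈ $16.0000 each)
After Purchase 1: 420 on hand, pool $7,102.00 (≈ $16.9095 each)
Sale 1, sell 185: 185/420 × $7,102.00 → $3,128.26
After Purchase 2: 551 on hand, pool $8,081.74 (≈ $14.6674 each)
Sale 2, sell 256: 256/551 × $8,081.74 → $3,754.85
After Purchase 3: 418 on hand, pool $5,925.89 (≈ $14.1768 each)
Sale 3, sell 335: 335/418 × $5,925.89 → $4,749.21
Total COGS = $3,128.26 + $3,754.85 + $4,749.21 = $11,632.32
Ending inventory (cost pool remaining) = $1,176.68

COGS = $11,632.32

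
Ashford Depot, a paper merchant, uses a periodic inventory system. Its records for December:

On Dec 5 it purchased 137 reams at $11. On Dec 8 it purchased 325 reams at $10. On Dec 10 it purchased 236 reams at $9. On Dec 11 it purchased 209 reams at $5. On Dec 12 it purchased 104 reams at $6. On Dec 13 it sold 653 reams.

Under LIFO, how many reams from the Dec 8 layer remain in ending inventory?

Dec 13, 653 sold [LIFO — newest first]: 104 @ $6 + 209 @ $5 + 236 @ $9 + 104 @ $10 = $4,833
Ending inventory: 137 @ $11 + 221 @ $10 = $3,717
Check: goods available $8,550 = COGS $4,833 + ending $3,717

221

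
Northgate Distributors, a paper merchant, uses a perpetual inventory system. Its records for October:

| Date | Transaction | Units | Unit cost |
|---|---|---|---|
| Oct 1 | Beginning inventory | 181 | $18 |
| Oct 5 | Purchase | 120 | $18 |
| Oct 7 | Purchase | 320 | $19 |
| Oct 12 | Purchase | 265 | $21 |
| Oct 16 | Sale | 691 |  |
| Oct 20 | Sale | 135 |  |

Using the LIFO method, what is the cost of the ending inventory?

Oct 16, 691 sold [LIFO — newest first]: 265 @ $21 + 320 @ $19 + 106 @ $18 = $13,553
Oct 20, 135 sold [LIFO — newest first]: 14 @ $18 + 121 @ $18 = $2,430
Total COGS = $13,553 + $2,430 = $15,983
Ending inventory: 60 @ $18 = $1,080
Check: goods available $17,063 = COGS $15,983 + ending $1,080

Ending inventory = $1,080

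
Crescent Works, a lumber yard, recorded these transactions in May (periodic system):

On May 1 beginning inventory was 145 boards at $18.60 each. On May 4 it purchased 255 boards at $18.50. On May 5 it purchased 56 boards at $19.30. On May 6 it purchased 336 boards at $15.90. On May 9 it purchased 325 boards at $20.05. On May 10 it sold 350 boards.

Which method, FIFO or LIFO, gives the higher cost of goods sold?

LIFO

FIFO COGS: 145 @ $18.60 + 205 @ $18.50 = $6,489.50
LIFO COGS: 325 @ $20.05 + 25 @ $15.90 = $6,913.75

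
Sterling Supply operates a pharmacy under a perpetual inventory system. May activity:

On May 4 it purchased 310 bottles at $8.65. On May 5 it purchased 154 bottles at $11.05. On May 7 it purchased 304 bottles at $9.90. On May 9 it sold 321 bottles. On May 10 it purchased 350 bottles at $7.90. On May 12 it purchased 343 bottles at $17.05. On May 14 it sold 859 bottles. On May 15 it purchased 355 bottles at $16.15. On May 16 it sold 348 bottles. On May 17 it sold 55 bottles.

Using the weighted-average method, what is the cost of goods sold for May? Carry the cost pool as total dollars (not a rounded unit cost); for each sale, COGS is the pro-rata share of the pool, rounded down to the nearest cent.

COGS = $18,472.45

After May 4: 310 on hand, pool $2,681.50 (≈ $8.6500 each)
After May 5: 464 on hand, pool $4,383.20 (≈ $9.4466 each)
After May 7: 768 on hand, pool $7,392.80 (≈ $9.6260 each)
May 9, sell 321: 321/768 × $7,392.80 → $3,089.95
After May 10: 797 on hand, pool $7,067.85 (≈ $8.8681 each)
After May 12: 1140 on hand, pool $12,916.00 (≈ $11.3298 each)
May 14, sell 859: 859/1140 × $12,916.00 → $9,732.31
After May 15: 636 on hand, pool $8,916.94 (≈ $14.0203 each)
May 16, sell 348: 348/636 × $8,916.94 → $4,879.08
May 17, sell 55: 55/288 × $4,037.86 → $771.11
Total COGS = $3,089.95 + $9,732.31 + $4,879.08 + $771.11 = $18,472.45
Ending inventory (cost pool remaining) = $3,266.75
Check: goods available $21,739.20 = COGS $18,472.45 + ending $3,266.75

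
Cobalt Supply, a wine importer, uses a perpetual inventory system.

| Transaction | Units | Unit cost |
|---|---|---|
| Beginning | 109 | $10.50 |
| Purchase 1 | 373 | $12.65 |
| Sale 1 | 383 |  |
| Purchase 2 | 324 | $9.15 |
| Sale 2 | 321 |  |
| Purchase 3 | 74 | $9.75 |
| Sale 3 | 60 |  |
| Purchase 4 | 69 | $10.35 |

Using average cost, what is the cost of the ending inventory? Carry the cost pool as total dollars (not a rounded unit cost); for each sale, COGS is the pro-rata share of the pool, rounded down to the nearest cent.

After Beginning: 109 on hand, pool $1,144.50 (≈ $10.5000 each)
After Purchase 1: 482 on hand, pool $5,862.95 (≈ $12.1638 each)
Sale 1, sell 383: 383/482 × $5,862.95 → $4,658.73
After Purchase 2: 423 on hand, pool $4,168.82 (≈ $9.8554 each)
Sale 2, sell 321: 321/423 × $4,168.82 → $3,163.57
After Purchase 3: 176 on hand, pool $1,726.75 (≈ $9.8111 each)
Sale 3, sell 60: 60/176 × $1,726.75 → $588.66
After Purchase 4: 185 on hand, pool $1,852.24 (≈ $10.0121 each)
Total COGS = $4,658.73 + $3,163.57 + $588.66 = $8,410.96
Ending inventory (cost pool remaining) = $1,852.24

Ending inventory = $1,852.24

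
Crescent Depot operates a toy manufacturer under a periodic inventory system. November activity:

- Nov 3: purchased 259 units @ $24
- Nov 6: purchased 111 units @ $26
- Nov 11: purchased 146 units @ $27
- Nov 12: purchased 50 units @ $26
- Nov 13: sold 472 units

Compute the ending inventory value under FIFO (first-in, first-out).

Ending inventory = $2,488

Nov 13, 472 sold [FIFO — oldest first]: 259 @ $24 + 111 @ $26 + 102 @ $27 = $11,856
Ending inventory: 44 @ $27 + 50 @ $26 = $2,488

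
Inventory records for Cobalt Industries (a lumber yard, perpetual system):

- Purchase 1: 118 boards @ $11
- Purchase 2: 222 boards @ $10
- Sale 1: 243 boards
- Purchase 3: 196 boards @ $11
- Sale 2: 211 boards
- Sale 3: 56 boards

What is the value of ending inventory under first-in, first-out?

Sale 1 (243) [FIFO — oldest first]: 118 @ $11 + 125 @ $10 = $2,548
Sale 2 (211) [FIFO — oldest first]: 97 @ $10 + 114 @ $11 = $2,224
Sale 3 (56) [FIFO — oldest first]: 56 @ $11 = $616
Total COGS = $2,548 + $2,224 + $616 = $5,388
Ending inventory: 26 @ $11 = $286

Ending inventory = $286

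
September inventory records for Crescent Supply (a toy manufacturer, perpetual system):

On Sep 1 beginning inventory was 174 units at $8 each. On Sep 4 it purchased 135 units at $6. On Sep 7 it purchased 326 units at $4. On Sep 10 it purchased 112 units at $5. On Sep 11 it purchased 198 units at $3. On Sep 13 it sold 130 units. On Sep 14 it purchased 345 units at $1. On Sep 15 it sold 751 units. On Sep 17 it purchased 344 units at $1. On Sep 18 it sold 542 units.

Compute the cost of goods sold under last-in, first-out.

COGS = $3,735

Sep 13, 130 sold [LIFO — newest first]: 130 @ $3 = $390
Sep 15, 751 sold [LIFO — newest first]: 345 @ $1 + 68 @ $3 + 112 @ $5 + 226 @ $4 = $2,013
Sep 18, 542 sold [LIFO — newest first]: 344 @ $1 + 100 @ $4 + 98 @ $6 = $1,332
Total COGS = $390 + $2,013 + $1,332 = $3,735
Ending inventory: 174 @ $8 + 37 @ $6 = $1,614
Check: goods available $5,349 = COGS $3,735 + ending $1,614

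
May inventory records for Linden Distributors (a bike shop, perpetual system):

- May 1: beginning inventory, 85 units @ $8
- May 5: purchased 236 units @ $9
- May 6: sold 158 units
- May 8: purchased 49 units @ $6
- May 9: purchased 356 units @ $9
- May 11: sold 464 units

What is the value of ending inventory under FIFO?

May 6, 158 sold [FIFO — oldest first]: 85 @ $8 + 73 @ $9 = $1,337
May 11, 464 sold [FIFO — oldest first]: 163 @ $9 + 49 @ $6 + 252 @ $9 = $4,029
Total COGS = $1,337 + $4,029 = $5,366
Ending inventory: 104 @ $9 = $936
Check: goods available $6,302 = COGS $5,366 + ending $936

Ending inventory = $936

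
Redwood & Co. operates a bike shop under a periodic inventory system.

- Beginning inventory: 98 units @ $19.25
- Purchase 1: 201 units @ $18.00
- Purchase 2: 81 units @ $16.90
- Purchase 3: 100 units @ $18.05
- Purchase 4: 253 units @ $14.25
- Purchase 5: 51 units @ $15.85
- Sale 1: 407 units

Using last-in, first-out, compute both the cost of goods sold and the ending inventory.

COGS = $6,269.30; ending inventory = $6,822.70

Sale 1 (407) [LIFO — newest first]: 51 @ $15.85 + 253 @ $14.25 + 100 @ $18.05 + 3 @ $16.90 = $6,269.30
Ending inventory: 98 @ $19.25 + 201 @ $18.00 + 78 @ $16.90 = $6,822.70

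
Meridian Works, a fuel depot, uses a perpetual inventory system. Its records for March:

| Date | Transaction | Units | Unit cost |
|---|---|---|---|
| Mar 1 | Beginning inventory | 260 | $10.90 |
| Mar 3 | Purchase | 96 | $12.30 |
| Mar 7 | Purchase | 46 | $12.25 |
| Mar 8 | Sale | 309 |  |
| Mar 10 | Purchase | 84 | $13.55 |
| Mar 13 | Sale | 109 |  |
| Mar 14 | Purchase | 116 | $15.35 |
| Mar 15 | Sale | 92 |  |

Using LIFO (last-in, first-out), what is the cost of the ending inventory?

Mar 8, 309 sold [LIFO — newest first]: 46 @ $12.25 + 96 @ $12.30 + 167 @ $10.90 = $3,564.60
Mar 13, 109 sold [LIFO — newest first]: 84 @ $13.55 + 25 @ $10.90 = $1,410.70
Mar 15, 92 sold [LIFO — newest first]: 92 @ $15.35 = $1,412.20
Total COGS = $3,564.60 + $1,410.70 + $1,412.20 = $6,387.50
Ending inventory: 68 @ $10.90 + 24 @ $15.35 = $1,109.60
Check: goods available $7,497.10 = COGS $6,387.50 + ending $1,109.60

Ending inventory = $1,109.60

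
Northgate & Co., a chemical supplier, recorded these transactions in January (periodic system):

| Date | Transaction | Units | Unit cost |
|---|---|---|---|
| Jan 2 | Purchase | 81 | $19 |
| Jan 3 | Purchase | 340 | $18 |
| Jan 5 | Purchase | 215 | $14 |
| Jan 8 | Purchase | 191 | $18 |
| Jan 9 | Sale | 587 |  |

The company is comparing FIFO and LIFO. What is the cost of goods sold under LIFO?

COGS = $9,706

FIFO COGS: 81 @ $19 + 340 @ $18 + 166 @ $14 = $9,983
LIFO COGS: 191 @ $18 + 215 @ $14 + 181 @ $18 = $9,706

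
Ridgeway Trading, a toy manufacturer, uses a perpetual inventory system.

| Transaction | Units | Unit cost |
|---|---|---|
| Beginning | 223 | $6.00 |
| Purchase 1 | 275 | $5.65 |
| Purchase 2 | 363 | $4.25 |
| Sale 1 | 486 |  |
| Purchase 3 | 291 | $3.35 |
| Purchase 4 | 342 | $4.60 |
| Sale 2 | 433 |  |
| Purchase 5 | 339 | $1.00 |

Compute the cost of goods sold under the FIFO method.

Sale 1 (486) [FIFO — oldest first]: 223 @ $6.00 + 263 @ $5.65 = $2,823.95
Sale 2 (433) [FIFO — oldest first]: 12 @ $5.65 + 363 @ $4.25 + 58 @ $3.35 = $1,804.85
Total COGS = $2,823.95 + $1,804.85 = $4,628.80
Ending inventory: 233 @ $3.35 + 342 @ $4.60 + 339 @ $1.00 = $2,692.75

COGS = $4,628.80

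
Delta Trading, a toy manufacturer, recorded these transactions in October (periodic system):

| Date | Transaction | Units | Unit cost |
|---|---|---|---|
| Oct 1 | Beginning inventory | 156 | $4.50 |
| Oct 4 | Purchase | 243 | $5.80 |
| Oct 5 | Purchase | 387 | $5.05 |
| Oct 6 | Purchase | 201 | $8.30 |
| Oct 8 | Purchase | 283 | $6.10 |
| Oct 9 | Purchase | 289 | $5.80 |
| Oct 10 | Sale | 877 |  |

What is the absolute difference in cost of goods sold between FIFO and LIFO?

FIFO COGS: 156 @ $4.50 + 243 @ $5.80 + 387 @ $5.05 + 91 @ $8.30 = $4,821.05
LIFO COGS: 289 @ $5.80 + 283 @ $6.10 + 201 @ $8.30 + 104 @ $5.05 = $5,596.00
Difference = |$4,821.05 − $5,596.00| = $774.95

$774.95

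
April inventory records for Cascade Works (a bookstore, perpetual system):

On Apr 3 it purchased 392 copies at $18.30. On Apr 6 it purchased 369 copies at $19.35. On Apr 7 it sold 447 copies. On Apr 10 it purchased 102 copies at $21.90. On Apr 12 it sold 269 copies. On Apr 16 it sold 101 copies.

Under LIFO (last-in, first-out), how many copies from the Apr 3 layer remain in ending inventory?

46

Apr 7, 447 sold [LIFO — newest first]: 369 @ $19.35 + 78 @ $18.30 = $8,567.55
Apr 12, 269 sold [LIFO — newest first]: 102 @ $21.90 + 167 @ $18.30 = $5,289.90
Apr 16, 101 sold [LIFO — newest first]: 101 @ $18.30 = $1,848.30
Total COGS = $8,567.55 + $5,289.90 + $1,848.30 = $15,705.75
Ending inventory: 46 @ $18.30 = $841.80
Check: goods available $16,547.55 = COGS $15,705.75 + ending $841.80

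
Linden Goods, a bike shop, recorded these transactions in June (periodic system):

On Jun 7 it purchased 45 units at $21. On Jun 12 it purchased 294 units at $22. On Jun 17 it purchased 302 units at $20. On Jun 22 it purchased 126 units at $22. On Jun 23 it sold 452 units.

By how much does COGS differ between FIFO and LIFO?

FIFO COGS: 45 @ $21 + 294 @ $22 + 113 @ $20 = $9,673
LIFO COGS: 126 @ $22 + 302 @ $20 + 24 @ $22 = $9,340
Difference = |$9,673 − $9,340| = $333

$333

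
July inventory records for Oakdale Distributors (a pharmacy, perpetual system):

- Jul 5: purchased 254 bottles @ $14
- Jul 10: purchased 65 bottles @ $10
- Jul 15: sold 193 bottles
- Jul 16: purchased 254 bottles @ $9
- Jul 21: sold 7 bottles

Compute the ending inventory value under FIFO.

Ending inventory = $3,692

Jul 15, 193 sold [FIFO — oldest first]: 193 @ $14 = $2,702
Jul 21, 7 sold [FIFO — oldest first]: 7 @ $14 = $98
Total COGS = $2,702 + $98 = $2,800
Ending inventory: 54 @ $14 + 65 @ $10 + 254 @ $9 = $3,692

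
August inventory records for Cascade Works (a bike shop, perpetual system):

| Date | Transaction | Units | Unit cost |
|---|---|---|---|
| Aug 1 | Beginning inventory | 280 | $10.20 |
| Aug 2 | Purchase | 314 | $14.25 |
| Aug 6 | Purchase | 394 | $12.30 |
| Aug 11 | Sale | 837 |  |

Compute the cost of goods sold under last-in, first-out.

COGS = $10,636.50

Aug 11, 837 sold [LIFO — newest first]: 394 @ $12.30 + 314 @ $14.25 + 129 @ $10.20 = $10,636.50
Ending inventory: 151 @ $10.20 = $1,540.20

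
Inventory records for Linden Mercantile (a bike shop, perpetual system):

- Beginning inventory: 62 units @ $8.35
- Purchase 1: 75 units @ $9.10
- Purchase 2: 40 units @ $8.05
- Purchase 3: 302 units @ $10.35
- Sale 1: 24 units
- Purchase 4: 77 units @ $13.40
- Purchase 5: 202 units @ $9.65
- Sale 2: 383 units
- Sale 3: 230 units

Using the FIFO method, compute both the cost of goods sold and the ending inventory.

COGS = $6,461.35; ending inventory = $1,167.65

Sale 1 (24) [FIFO — oldest first]: 24 @ $8.35 = $200.40
Sale 2 (383) [FIFO — oldest first]: 38 @ $8.35 + 75 @ $9.10 + 40 @ $8.05 + 230 @ $10.35 = $3,702.30
Sale 3 (230) [FIFO — oldest first]: 72 @ $10.35 + 77 @ $13.40 + 81 @ $9.65 = $2,558.65
Total COGS = $200.40 + $3,702.30 + $2,558.65 = $6,461.35
Ending inventory: 121 @ $9.65 = $1,167.65
Check: goods available $7,629.00 = COGS $6,461.35 + ending $1,167.65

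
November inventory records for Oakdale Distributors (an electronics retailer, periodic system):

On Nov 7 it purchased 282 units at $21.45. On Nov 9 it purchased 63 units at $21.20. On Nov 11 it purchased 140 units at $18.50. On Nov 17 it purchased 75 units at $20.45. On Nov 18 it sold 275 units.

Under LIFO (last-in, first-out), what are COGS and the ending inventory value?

COGS = $5,395.75; ending inventory = $6,112.50

Nov 18, 275 sold [LIFO — newest first]: 75 @ $20.45 + 140 @ $18.50 + 60 @ $21.20 = $5,395.75
Ending inventory: 282 @ $21.45 + 3 @ $21.20 = $6,112.50
Check: goods available $11,508.25 = COGS $5,395.75 + ending $6,112.50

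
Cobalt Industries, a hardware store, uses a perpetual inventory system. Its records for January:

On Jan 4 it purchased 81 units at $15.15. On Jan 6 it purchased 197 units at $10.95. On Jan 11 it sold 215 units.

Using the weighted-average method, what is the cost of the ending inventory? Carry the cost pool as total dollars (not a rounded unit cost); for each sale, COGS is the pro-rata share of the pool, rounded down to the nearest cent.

Ending inventory = $766.95

After Jan 4: 81 on hand, pool $1,227.15 (≈ $15.1500 each)
After Jan 6: 278 on hand, pool $3,384.30 (≈ $12.1737 each)
Jan 11, sell 215: 215/278 × $3,384.30 → $2,617.35
Ending inventory (cost pool remaining) = $766.95
Check: goods available $3,384.30 = COGS $2,617.35 + ending $766.95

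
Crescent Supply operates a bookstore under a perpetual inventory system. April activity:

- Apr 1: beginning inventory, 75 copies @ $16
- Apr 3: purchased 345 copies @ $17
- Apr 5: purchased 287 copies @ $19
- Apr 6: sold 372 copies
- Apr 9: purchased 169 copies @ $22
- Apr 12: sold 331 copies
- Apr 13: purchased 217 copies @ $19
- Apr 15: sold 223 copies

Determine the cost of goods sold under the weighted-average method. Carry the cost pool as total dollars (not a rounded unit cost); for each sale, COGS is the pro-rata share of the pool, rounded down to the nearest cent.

COGS = $17,175.20

After Apr 1: 75 on hand, pool $1,200.00 (≈ $16.0000 each)
After Apr 3: 420 on hand, pool $7,065.00 (≈ $16.8214 each)
After Apr 5: 707 on hand, pool $12,518.00 (≈ $17.7058 each)
Apr 6, sell 372: 372/707 × $12,518.00 → $6,586.55
After Apr 9: 504 on hand, pool $9,649.45 (≈ $19.1457 each)
Apr 12, sell 331: 331/504 × $9,649.45 → $6,337.23
After Apr 13: 390 on hand, pool $7,435.22 (≈ $19.0647 each)
Apr 15, sell 223: 223/390 × $7,435.22 → $4,251.42
Total COGS = $6,586.55 + $6,337.23 + $4,251.42 = $17,175.20
Ending inventory (cost pool remaining) = $3,183.80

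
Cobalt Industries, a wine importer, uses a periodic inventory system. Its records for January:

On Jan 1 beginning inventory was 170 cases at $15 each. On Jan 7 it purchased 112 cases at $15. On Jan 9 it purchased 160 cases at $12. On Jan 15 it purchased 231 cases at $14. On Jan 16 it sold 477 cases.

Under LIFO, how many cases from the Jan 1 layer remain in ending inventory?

170

Jan 16, 477 sold [LIFO — newest first]: 231 @ $14 + 160 @ $12 + 86 @ $15 = $6,444
Ending inventory: 170 @ $15 + 26 @ $15 = $2,940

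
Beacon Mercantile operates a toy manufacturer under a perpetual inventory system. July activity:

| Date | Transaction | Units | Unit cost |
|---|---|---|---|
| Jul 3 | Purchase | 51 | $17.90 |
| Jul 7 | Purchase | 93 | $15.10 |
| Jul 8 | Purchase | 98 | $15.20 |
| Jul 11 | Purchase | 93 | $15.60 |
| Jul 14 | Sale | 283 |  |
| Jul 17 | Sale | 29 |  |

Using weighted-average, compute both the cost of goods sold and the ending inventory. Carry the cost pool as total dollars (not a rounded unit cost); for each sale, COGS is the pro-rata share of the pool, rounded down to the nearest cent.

After Jul 3: 51 on hand, pool $912.90 (≈ $17.9000 each)
After Jul 7: 144 on hand, pool $2,317.20 (≈ $16.0917 each)
After Jul 8: 242 on hand, pool $3,806.80 (≈ $15.7306 each)
After Jul 11: 335 on hand, pool $5,257.60 (≈ $15.6943 each)
Jul 14, sell 283: 283/335 × $5,257.60 → $4,441.49
Jul 17, sell 29: 29/52 × $816.11 → $455.13
Total COGS = $4,441.49 + $455.13 = $4,896.62
Ending inventory (cost pool remaining) = $360.98

COGS = $4,896.62; ending inventory = $360.98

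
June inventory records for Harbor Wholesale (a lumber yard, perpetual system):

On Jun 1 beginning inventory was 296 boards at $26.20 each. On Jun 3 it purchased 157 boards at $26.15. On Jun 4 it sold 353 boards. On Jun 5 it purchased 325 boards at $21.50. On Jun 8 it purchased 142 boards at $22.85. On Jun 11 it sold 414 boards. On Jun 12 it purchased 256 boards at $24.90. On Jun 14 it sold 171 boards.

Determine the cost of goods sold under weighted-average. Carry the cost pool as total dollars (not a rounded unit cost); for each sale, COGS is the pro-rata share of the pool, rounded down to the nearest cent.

COGS = $22,740.22

After Jun 1: 296 on hand, pool $7,755.20 (≈ $26.2000 each)
After Jun 3: 453 on hand, pool $11,860.75 (≈ $26.1827 each)
Jun 4, sell 353: 353/453 × $11,860.75 → $9,242.48
After Jun 5: 425 on hand, pool $9,605.77 (≈ $22.6018 each)
After Jun 8: 567 on hand, pool $12,850.47 (≈ $22.6640 each)
Jun 11, sell 414: 414/567 × $12,850.47 → $9,382.88
After Jun 12: 409 on hand, pool $9,841.99 (≈ $24.0635 each)
Jun 14, sell 171: 171/409 × $9,841.99 → $4,114.86
Total COGS = $9,242.48 + $9,382.88 + $4,114.86 = $22,740.22
Ending inventory (cost pool remaining) = $5,727.13
Check: goods available $28,467.35 = COGS $22,740.22 + ending $5,727.13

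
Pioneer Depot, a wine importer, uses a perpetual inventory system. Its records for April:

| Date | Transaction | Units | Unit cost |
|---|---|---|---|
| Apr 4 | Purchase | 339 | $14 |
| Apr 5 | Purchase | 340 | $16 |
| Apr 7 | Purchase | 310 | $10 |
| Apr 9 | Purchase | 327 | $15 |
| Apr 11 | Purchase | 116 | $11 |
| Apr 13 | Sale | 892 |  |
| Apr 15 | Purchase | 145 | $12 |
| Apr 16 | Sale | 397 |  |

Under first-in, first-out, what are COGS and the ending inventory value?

COGS = $17,786; ending inventory = $3,421

Apr 13, 892 sold [FIFO — oldest first]: 339 @ $14 + 340 @ $16 + 213 @ $10 = $12,316
Apr 16, 397 sold [FIFO — oldest first]: 97 @ $10 + 300 @ $15 = $5,470
Total COGS = $12,316 + $5,470 = $17,786
Ending inventory: 27 @ $15 + 116 @ $11 + 145 @ $12 = $3,421
Check: goods available $21,207 = COGS $17,786 + ending $3,421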